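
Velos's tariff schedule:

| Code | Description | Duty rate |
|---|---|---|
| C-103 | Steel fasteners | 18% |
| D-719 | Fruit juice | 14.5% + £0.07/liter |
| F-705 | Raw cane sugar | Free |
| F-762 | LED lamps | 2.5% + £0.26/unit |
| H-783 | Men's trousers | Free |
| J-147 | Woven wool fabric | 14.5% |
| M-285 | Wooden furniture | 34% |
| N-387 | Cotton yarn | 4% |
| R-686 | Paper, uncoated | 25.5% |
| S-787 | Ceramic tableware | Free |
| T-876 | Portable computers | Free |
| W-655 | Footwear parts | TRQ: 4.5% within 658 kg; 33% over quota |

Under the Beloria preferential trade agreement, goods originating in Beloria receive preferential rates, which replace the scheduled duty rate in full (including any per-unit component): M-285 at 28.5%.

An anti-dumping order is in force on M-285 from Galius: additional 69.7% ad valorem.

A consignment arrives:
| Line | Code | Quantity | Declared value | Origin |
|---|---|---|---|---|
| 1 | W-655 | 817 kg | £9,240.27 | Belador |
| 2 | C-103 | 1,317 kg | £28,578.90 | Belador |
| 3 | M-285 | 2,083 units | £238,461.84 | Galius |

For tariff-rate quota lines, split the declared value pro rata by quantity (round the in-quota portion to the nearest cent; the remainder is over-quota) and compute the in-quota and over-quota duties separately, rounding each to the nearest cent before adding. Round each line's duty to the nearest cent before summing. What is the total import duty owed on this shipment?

£253,357.46

Line 1 (W-655, Belador, 817 kg, £9,240.27):
Code W-655 is under a tariff-rate quota (threshold 658 kg). In-quota: 658 kg at 4.5%; over-quota: 159 kg at 33%.
Pro-rata value split: in-quota = £9,240.27 × 658/817 = £7,441.98; over-quota = £9,240.27 − £7,441.98 = £1,798.29.
In-quota duty = £7,441.98 × 4.5% = £334.89. Over-quota duty = £1,798.29 × 33% = £593.44.
Line duty = £334.89 + £593.44 = £928.33.
Line 2 (C-103, Belador, 1,317 kg, £28,578.90):
Base rate for C-103 is 18%.
Duty = £28,578.90 × 18% = £5,144.20.
Line 3 (M-285, Galius, 2,083 units, £238,461.84):
Base rate for M-285 is 34%.
M-285 has an FTA preferential rate, but origin Galius is not Beloria; base rate stands.
Additional duty on M-285 from Galius: +69.7%. Applied ad valorem rate: 34% + 69.7% = 103.7%.
Duty = £238,461.84 × 103.7% = £247,284.93.
Total = £928.33 + £5,144.20 + £247,284.93 = £253,357.46.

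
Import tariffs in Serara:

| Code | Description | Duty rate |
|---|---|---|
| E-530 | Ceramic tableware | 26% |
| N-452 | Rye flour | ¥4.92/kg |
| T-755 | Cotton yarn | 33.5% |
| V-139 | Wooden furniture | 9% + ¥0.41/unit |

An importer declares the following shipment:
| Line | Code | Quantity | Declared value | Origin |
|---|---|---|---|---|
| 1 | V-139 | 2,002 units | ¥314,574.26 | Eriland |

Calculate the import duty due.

¥29,132.50

Line 1 (V-139, Eriland, 2,002 units, ¥314,574.26):
Base rate for V-139 is 9% + ¥0.41/unit.
Duty = ¥314,574.26 × 9% + 2,002 × ¥0.41 = ¥29,132.50.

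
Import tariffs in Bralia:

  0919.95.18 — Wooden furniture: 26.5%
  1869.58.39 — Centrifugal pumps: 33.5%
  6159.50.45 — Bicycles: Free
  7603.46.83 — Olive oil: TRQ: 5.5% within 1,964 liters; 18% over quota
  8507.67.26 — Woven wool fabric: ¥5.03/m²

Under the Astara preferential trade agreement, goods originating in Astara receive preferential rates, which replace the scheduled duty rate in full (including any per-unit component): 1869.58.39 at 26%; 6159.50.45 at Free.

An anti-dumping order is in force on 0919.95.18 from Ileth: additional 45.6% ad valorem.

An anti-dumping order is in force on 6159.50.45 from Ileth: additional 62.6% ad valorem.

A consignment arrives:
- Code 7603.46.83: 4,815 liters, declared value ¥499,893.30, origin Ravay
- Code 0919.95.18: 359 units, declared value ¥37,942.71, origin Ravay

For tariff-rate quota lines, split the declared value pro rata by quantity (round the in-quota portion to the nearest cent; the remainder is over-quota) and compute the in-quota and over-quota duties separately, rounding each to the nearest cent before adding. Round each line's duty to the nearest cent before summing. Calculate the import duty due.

¥74,547.81

Line 1 (7603.46.83, Ravay, 4,815 liters, ¥499,893.30):
Code 7603.46.83 is under a tariff-rate quota (threshold 1,964 liters). In-quota: 1,964 liters at 5.5%; over-quota: 2,851 liters at 18%.
Pro-rata value split: in-quota = ¥499,893.30 × 1,964/4,815 = ¥203,902.48; over-quota = ¥499,893.30 − ¥203,902.48 = ¥295,990.82.
In-quota duty = ¥203,902.48 × 5.5% = ¥11,214.64. Over-quota duty = ¥295,990.82 × 18% = ¥53,278.35.
Line duty = ¥11,214.64 + ¥53,278.35 = ¥64,492.99.
Line 2 (0919.95.18, Ravay, 359 units, ¥37,942.71):
Base rate for 0919.95.18 is 26.5%.
The additional-duty order on 0919.95.18 targets Ileth, not Ravay; it does not apply.
Duty = ¥37,942.71 × 26.5% = ¥10,054.82.
Total = ¥64,492.99 + ¥10,054.82 = ¥74,547.81.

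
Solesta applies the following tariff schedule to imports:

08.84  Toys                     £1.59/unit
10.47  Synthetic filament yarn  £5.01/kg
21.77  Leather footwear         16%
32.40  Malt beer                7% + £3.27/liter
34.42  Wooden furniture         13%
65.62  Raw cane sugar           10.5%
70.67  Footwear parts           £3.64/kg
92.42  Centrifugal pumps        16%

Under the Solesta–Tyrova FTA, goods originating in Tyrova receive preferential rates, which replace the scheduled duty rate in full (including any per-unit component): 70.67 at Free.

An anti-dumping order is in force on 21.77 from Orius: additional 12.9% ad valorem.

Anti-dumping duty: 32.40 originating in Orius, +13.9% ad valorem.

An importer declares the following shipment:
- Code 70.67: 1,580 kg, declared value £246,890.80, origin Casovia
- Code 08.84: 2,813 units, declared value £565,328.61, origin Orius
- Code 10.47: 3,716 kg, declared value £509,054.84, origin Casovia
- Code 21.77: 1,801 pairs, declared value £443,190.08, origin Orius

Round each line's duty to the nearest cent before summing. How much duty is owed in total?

£156,922.96

Line 1 (70.67, Casovia, 1,580 kg, £246,890.80):
Base rate for 70.67 is £3.64/kg.
70.67 has an FTA preferential rate, but origin Casovia is not Tyrova; base rate stands.
Duty = 1,580 × £3.64 = £5,751.20.
Line 2 (08.84, Orius, 2,813 units, £565,328.61):
Base rate for 08.84 is £1.59/unit.
Duty = 2,813 × £1.59 = £4,472.67.
Line 3 (10.47, Casovia, 3,716 kg, £509,054.84):
Base rate for 10.47 is £5.01/kg.
Duty = 3,716 × £5.01 = £18,617.16.
Line 4 (21.77, Orius, 1,801 pairs, £443,190.08):
Base rate for 21.77 is 16%.
Additional duty on 21.77 from Orius: +12.9%. Applied ad valorem rate: 16% + 12.9% = 28.9%.
Duty = £443,190.08 × 28.9% = £128,081.93.
Total = £5,751.20 + £4,472.67 + £18,617.16 + £128,081.93 = £156,922.96.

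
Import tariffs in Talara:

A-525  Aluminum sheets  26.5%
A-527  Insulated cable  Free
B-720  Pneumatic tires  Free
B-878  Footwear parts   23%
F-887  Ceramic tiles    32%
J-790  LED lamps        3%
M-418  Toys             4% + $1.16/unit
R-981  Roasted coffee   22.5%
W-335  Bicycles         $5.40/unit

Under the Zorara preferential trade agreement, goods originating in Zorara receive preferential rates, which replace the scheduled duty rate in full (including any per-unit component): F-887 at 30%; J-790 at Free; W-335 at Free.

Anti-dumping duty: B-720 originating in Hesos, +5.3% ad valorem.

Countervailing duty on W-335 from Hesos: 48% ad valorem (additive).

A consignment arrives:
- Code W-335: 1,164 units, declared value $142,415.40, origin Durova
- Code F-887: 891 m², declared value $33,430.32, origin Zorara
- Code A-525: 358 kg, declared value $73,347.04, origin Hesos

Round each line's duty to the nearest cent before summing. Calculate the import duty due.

$35,751.67

Line 1 (W-335, Durova, 1,164 units, $142,415.40):
Base rate for W-335 is $5.40/unit.
W-335 has an FTA preferential rate, but origin Durova is not Zorara; base rate stands.
The additional-duty order on W-335 targets Hesos, not Durova; it does not apply.
Duty = 1,164 × $5.40 = $6,285.60.
Line 2 (F-887, Zorara, 891 m², $33,430.32):
Base rate for F-887 is 32%.
Origin Zorara qualifies under the Talara–Zorara agreement and F-887 is covered: preferential rate 30% applies instead.
Duty = $33,430.32 × 30% = $10,029.10.
Line 3 (A-525, Hesos, 358 kg, $73,347.04):
Base rate for A-525 is 26.5%.
Duty = $73,347.04 × 26.5% = $19,436.97.
Total = $6,285.60 + $10,029.10 + $19,436.97 = $35,751.67.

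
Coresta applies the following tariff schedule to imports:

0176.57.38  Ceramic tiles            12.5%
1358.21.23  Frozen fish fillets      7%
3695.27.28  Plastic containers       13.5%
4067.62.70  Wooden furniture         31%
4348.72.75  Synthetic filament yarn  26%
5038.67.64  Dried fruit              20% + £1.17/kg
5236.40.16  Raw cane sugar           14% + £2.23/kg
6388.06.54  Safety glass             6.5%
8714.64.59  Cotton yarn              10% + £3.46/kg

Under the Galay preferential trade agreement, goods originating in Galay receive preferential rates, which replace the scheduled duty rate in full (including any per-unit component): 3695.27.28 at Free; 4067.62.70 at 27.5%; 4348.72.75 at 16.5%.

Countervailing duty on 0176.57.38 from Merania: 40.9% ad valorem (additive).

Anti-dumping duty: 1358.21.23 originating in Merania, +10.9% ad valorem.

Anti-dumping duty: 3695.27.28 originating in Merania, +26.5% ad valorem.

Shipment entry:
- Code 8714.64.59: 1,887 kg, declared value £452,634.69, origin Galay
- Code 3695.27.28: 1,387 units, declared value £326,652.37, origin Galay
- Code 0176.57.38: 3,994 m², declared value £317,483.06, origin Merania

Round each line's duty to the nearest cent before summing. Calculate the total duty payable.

Line 1 (8714.64.59, Galay, 1,887 kg, £452,634.69):
Base rate for 8714.64.59 is 10% + £3.46/kg.
Origin Galay is the FTA partner but 8714.64.59 is not on the preference list; base rate stands.
Duty = £452,634.69 × 10% + 1,887 × £3.46 = £51,792.49.
Line 2 (3695.27.28, Galay, 1,387 units, £326,652.37):
Base rate for 3695.27.28 is 13.5%.
Origin Galay qualifies under the Coresta–Galay agreement and 3695.27.28 is covered: preferential rate Free applies instead.
The additional-duty order on 3695.27.28 targets Merania, not Galay; it does not apply.
Duty = £326,652.37 × 0% = £0.00.
Line 3 (0176.57.38, Merania, 3,994 m², £317,483.06):
Base rate for 0176.57.38 is 12.5%.
Additional duty on 0176.57.38 from Merania: +40.9%. Applied ad valorem rate: 12.5% + 40.9% = 53.4%.
Duty = £317,483.06 × 53.4% = £169,535.95.
Total = £51,792.49 + £0.00 + £169,535.95 = £221,328.44.

£221,328.44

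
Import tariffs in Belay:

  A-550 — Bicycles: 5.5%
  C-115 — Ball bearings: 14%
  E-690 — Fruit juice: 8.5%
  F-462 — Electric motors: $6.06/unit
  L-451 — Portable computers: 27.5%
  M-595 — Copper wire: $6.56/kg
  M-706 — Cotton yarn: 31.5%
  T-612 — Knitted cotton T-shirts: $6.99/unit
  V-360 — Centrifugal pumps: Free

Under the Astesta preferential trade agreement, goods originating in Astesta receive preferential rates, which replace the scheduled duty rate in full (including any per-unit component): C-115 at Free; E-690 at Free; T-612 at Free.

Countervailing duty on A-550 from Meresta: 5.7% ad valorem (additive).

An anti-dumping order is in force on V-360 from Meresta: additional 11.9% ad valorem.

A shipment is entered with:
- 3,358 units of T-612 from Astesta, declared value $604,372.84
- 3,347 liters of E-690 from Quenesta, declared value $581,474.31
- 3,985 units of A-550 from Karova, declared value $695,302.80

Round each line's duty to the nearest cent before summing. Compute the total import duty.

Line 1 (T-612, Astesta, 3,358 units, $604,372.84):
Base rate for T-612 is $6.99/unit.
Origin Astesta qualifies under the Belay–Astesta agreement and T-612 is covered: preferential rate Free applies instead.
Duty = $604,372.84 × 0% = $0.00.
Line 2 (E-690, Quenesta, 3,347 liters, $581,474.31):
Base rate for E-690 is 8.5%.
E-690 has an FTA preferential rate, but origin Quenesta is not Astesta; base rate stands.
Duty = $581,474.31 × 8.5% = $49,425.32.
Line 3 (A-550, Karova, 3,985 units, $695,302.80):
Base rate for A-550 is 5.5%.
The additional-duty order on A-550 targets Meresta, not Karova; it does not apply.
Duty = $695,302.80 × 5.5% = $38,241.65.
Total = $0.00 + $49,425.32 + $38,241.65 = $87,666.97.

$87,666.97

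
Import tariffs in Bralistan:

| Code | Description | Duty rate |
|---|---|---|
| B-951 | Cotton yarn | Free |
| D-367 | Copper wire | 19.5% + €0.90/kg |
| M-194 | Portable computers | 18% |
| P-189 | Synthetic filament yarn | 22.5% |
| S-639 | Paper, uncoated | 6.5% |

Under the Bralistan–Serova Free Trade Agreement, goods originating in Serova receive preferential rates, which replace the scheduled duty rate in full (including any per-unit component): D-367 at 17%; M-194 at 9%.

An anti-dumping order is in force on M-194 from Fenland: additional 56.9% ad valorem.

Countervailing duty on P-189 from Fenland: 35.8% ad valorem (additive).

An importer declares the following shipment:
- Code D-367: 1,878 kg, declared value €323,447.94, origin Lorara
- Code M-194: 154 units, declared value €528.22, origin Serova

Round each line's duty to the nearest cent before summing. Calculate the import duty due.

€64,810.09

Line 1 (D-367, Lorara, 1,878 kg, €323,447.94):
Base rate for D-367 is 19.5% + €0.90/kg.
D-367 has an FTA preferential rate, but origin Lorara is not Serova; base rate stands.
Duty = €323,447.94 × 19.5% + 1,878 × €0.90 = €64,762.55.
Line 2 (M-194, Serova, 154 units, €528.22):
Base rate for M-194 is 18%.
Origin Serova qualifies under the Bralistan–Serova agreement and M-194 is covered: preferential rate 9% applies instead.
The additional-duty order on M-194 targets Fenland, not Serova; it does not apply.
Duty = €528.22 × 9% = €47.54.
Total = €64,762.55 + €47.54 = €64,810.09.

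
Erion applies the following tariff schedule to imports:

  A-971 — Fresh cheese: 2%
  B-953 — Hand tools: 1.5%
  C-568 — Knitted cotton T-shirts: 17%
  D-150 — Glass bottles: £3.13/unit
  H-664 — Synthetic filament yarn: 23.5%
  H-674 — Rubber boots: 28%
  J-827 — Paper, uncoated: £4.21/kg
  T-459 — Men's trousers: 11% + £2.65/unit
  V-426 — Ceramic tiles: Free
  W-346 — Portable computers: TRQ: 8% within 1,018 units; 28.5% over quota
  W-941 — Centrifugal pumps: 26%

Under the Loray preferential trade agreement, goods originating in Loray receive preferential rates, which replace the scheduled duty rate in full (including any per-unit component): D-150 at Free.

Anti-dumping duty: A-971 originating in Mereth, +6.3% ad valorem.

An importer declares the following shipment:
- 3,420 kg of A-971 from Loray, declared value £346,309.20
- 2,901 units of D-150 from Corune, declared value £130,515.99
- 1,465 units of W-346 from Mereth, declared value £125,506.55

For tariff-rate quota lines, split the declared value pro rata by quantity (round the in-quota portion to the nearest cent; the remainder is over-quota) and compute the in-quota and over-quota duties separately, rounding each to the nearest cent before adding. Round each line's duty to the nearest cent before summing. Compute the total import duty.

£33,897.20

Line 1 (A-971, Loray, 3,420 kg, £346,309.20):
Base rate for A-971 is 2%.
Origin Loray is the FTA partner but A-971 is not on the preference list; base rate stands.
The additional-duty order on A-971 targets Mereth, not Loray; it does not apply.
Duty = £346,309.20 × 2% = £6,926.18.
Line 2 (D-150, Corune, 2,901 units, £130,515.99):
Base rate for D-150 is £3.13/unit.
D-150 has an FTA preferential rate, but origin Corune is not Loray; base rate stands.
Duty = 2,901 × £3.13 = £9,080.13.
Line 3 (W-346, Mereth, 1,465 units, £125,506.55):
Code W-346 is under a tariff-rate quota (threshold 1,018 units). In-quota: 1,018 units at 8%; over-quota: 447 units at 28.5%.
Pro-rata value split: in-quota = £125,506.55 × 1,018/1,465 = £87,212.06; over-quota = £125,506.55 − £87,212.06 = £38,294.49.
In-quota duty = £87,212.06 × 8% = £6,976.96. Over-quota duty = £38,294.49 × 28.5% = £10,913.93.
Line duty = £6,976.96 + £10,913.93 = £17,890.89.
Total = £6,926.18 + £9,080.13 + £17,890.89 = £33,897.20.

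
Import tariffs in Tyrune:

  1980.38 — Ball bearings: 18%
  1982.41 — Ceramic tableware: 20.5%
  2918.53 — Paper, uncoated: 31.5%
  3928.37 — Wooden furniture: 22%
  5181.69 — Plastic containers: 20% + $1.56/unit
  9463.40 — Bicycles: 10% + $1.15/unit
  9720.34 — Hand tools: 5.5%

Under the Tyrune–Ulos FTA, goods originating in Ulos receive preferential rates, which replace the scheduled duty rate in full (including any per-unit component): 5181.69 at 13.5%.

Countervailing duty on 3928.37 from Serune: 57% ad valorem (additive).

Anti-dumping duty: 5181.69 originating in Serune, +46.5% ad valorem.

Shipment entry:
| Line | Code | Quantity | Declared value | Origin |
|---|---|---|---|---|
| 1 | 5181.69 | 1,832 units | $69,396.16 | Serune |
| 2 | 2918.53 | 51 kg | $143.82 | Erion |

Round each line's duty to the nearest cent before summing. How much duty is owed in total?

Line 1 (5181.69, Serune, 1,832 units, $69,396.16):
Base rate for 5181.69 is 20% + $1.56/unit.
5181.69 has an FTA preferential rate, but origin Serune is not Ulos; base rate stands.
Additional duty on 5181.69 from Serune: +46.5%. Applied ad valorem rate: 20% + 46.5% = 66.5%.
Duty = $69,396.16 × 66.5% + 1,832 × $1.56 = $49,006.37.
Line 2 (2918.53, Erion, 51 kg, $143.82):
Base rate for 2918.53 is 31.5%.
Duty = $143.82 × 31.5% = $45.30.
Total = $49,006.37 + $45.30 = $49,051.67.

$49,051.67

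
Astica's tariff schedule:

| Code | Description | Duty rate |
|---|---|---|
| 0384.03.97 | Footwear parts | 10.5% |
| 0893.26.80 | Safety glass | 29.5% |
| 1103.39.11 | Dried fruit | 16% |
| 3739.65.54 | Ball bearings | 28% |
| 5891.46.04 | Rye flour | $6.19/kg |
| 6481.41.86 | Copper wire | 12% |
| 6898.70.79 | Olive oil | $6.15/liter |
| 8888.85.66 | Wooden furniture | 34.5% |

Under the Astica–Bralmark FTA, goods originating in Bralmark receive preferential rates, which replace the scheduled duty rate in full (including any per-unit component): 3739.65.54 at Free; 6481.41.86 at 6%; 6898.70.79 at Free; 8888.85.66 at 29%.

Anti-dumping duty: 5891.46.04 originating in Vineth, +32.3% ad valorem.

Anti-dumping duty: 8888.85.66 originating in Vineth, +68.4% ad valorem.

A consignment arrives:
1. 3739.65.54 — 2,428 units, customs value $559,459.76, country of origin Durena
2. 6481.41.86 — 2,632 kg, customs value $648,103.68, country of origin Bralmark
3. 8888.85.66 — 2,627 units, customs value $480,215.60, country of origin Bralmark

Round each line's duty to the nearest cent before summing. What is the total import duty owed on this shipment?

Line 1 (3739.65.54, Durena, 2,428 units, $559,459.76):
Base rate for 3739.65.54 is 28%.
3739.65.54 has an FTA preferential rate, but origin Durena is not Bralmark; base rate stands.
Duty = $559,459.76 × 28% = $156,648.73.
Line 2 (6481.41.86, Bralmark, 2,632 kg, $648,103.68):
Base rate for 6481.41.86 is 12%.
Origin Bralmark qualifies under the Astica–Bralmark agreement and 6481.41.86 is covered: preferential rate 6% applies instead.
Duty = $648,103.68 × 6% = $38,886.22.
Line 3 (8888.85.66, Bralmark, 2,627 units, $480,215.60):
Base rate for 8888.85.66 is 34.5%.
Origin Bralmark qualifies under the Astica–Bralmark agreement and 8888.85.66 is covered: preferential rate 29% applies instead.
The additional-duty order on 8888.85.66 targets Vineth, not Bralmark; it does not apply.
Duty = $480,215.60 × 29% = $139,262.52.
Total = $156,648.73 + $38,886.22 + $139,262.52 = $334,797.47.

$334,797.47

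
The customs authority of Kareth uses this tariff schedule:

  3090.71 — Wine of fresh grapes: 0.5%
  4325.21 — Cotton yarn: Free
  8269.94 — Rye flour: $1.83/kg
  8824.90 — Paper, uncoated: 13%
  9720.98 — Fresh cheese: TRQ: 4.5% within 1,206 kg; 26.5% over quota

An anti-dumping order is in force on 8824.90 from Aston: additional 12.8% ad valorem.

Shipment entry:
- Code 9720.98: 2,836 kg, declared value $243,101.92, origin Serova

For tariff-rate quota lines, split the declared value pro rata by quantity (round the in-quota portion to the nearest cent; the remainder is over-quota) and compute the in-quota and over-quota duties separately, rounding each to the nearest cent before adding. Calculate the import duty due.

$41,678.77

Line 1 (9720.98, Serova, 2,836 kg, $243,101.92):
Code 9720.98 is under a tariff-rate quota (threshold 1,206 kg). In-quota: 1,206 kg at 4.5%; over-quota: 1,630 kg at 26.5%.
Pro-rata value split: in-quota = $243,101.92 × 1,206/2,836 = $103,378.32; over-quota = $243,101.92 − $103,378.32 = $139,723.60.
In-quota duty = $103,378.32 × 4.5% = $4,652.02. Over-quota duty = $139,723.60 × 26.5% = $37,026.75.
Line duty = $4,652.02 + $37,026.75 = $41,678.77.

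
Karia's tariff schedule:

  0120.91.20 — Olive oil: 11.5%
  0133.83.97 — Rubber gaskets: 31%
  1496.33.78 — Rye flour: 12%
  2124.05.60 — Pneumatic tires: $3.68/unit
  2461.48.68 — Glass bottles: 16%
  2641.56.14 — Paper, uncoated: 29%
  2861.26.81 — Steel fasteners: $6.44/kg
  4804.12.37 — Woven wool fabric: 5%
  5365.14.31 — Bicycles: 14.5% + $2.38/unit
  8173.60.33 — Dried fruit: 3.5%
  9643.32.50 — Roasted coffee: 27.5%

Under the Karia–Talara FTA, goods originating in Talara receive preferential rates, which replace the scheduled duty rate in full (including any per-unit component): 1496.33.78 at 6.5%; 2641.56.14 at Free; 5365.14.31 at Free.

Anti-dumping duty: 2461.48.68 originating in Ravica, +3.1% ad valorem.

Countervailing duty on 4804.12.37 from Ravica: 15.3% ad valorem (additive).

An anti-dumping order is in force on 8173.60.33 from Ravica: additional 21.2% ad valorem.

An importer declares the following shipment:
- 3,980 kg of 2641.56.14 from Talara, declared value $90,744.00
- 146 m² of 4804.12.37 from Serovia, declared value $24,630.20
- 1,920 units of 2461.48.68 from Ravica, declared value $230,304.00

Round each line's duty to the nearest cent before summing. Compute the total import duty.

Line 1 (2641.56.14, Talara, 3,980 kg, $90,744.00):
Base rate for 2641.56.14 is 29%.
Origin Talara qualifies under the Karia–Talara agreement and 2641.56.14 is covered: preferential rate Free applies instead.
Duty = $90,744.00 × 0% = $0.00.
Line 2 (4804.12.37, Serovia, 146 m², $24,630.20):
Base rate for 4804.12.37 is 5%.
The additional-duty order on 4804.12.37 targets Ravica, not Serovia; it does not apply.
Duty = $24,630.20 × 5% = $1,231.51.
Line 3 (2461.48.68, Ravica, 1,920 units, $230,304.00):
Base rate for 2461.48.68 is 16%.
Additional duty on 2461.48.68 from Ravica: +3.1%. Applied ad valorem rate: 16% + 3.1% = 19.1%.
Duty = $230,304.00 × 19.1% = $43,988.06.
Total = $0.00 + $1,231.51 + $43,988.06 = $45,219.57.

$45,219.57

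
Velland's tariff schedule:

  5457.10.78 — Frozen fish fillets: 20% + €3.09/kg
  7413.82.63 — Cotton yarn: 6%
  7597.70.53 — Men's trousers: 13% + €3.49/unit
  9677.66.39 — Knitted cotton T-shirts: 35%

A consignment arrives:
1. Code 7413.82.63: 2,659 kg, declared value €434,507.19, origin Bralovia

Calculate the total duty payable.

Line 1 (7413.82.63, Bralovia, 2,659 kg, €434,507.19):
Base rate for 7413.82.63 is 6%.
Duty = €434,507.19 × 6% = €26,070.43.

€26,070.43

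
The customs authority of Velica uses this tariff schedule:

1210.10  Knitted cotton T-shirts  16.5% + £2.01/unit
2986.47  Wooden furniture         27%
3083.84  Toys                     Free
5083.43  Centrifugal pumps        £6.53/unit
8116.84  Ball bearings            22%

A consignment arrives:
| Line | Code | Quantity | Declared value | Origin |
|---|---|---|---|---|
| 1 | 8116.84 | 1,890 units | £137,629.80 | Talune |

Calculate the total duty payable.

Line 1 (8116.84, Talune, 1,890 units, £137,629.80):
Base rate for 8116.84 is 22%.
Duty = £137,629.80 × 22% = £30,278.56.

£30,278.56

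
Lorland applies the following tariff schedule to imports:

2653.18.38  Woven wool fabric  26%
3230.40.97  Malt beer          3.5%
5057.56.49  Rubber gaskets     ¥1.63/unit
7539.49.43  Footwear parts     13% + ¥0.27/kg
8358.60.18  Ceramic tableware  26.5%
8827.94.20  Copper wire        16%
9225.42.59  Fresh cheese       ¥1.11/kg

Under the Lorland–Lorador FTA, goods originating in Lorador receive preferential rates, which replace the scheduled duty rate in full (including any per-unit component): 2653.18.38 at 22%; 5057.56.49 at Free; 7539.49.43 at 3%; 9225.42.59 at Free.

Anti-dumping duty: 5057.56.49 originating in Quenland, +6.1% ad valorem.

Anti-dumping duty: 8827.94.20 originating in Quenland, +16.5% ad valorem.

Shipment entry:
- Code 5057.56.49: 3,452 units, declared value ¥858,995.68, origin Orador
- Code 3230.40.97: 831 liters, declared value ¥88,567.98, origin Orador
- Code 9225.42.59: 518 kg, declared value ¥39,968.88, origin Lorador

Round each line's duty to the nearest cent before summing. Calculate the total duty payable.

Line 1 (5057.56.49, Orador, 3,452 units, ¥858,995.68):
Base rate for 5057.56.49 is ¥1.63/unit.
5057.56.49 has an FTA preferential rate, but origin Orador is not Lorador; base rate stands.
The additional-duty order on 5057.56.49 targets Quenland, not Orador; it does not apply.
Duty = 3,452 × ¥1.63 = ¥5,626.76.
Line 2 (3230.40.97, Orador, 831 liters, ¥88,567.98):
Base rate for 3230.40.97 is 3.5%.
Duty = ¥88,567.98 × 3.5% = ¥3,099.88.
Line 3 (9225.42.59, Lorador, 518 kg, ¥39,968.88):
Base rate for 9225.42.59 is ¥1.11/kg.
Origin Lorador qualifies under the Lorland–Lorador agreement and 9225.42.59 is covered: preferential rate Free applies instead.
Duty = ¥39,968.88 × 0% = ¥0.00.
Total = ¥5,626.76 + ¥3,099.88 + ¥0.00 = ¥8,726.64.

¥8,726.64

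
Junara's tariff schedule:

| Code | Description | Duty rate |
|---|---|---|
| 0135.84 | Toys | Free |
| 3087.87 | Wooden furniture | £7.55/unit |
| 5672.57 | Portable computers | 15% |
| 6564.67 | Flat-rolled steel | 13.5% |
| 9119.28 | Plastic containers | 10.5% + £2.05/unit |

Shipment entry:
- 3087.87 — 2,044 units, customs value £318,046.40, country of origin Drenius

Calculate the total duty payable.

£15,432.20

Line 1 (3087.87, Drenius, 2,044 units, £318,046.40):
Base rate for 3087.87 is £7.55/unit.
Duty = 2,044 × £7.55 = £15,432.20.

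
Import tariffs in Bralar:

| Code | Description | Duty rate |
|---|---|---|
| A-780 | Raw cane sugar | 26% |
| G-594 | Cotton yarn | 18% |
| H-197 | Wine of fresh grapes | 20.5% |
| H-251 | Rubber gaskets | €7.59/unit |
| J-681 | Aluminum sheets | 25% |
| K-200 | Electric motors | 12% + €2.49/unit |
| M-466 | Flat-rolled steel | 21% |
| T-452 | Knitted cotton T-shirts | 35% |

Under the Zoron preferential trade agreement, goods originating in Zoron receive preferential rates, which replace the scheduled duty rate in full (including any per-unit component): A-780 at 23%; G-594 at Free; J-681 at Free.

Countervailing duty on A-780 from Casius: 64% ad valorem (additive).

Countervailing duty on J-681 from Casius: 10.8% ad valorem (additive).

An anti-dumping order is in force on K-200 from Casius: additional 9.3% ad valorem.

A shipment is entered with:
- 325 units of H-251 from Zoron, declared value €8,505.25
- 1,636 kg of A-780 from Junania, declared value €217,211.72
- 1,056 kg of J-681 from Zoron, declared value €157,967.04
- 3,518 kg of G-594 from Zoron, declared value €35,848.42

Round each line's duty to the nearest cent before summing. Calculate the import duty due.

Line 1 (H-251, Zoron, 325 units, €8,505.25):
Base rate for H-251 is €7.59/unit.
Origin Zoron is the FTA partner but H-251 is not on the preference list; base rate stands.
Duty = 325 × €7.59 = €2,466.75.
Line 2 (A-780, Junania, 1,636 kg, €217,211.72):
Base rate for A-780 is 26%.
A-780 has an FTA preferential rate, but origin Junania is not Zoron; base rate stands.
The additional-duty order on A-780 targets Casius, not Junania; it does not apply.
Duty = €217,211.72 × 26% = €56,475.05.
Line 3 (J-681, Zoron, 1,056 kg, €157,967.04):
Base rate for J-681 is 25%.
Origin Zoron qualifies under the Bralar–Zoron agreement and J-681 is covered: preferential rate Free applies instead.
The additional-duty order on J-681 targets Casius, not Zoron; it does not apply.
Duty = €157,967.04 × 0% = €0.00.
Line 4 (G-594, Zoron, 3,518 kg, €35,848.42):
Base rate for G-594 is 18%.
Origin Zoron qualifies under the Bralar–Zoron agreement and G-594 is covered: preferential rate Free applies instead.
Duty = €35,848.42 × 0% = €0.00.
Total = €2,466.75 + €56,475.05 + €0.00 + €0.00 = €58,941.80.

€58,941.80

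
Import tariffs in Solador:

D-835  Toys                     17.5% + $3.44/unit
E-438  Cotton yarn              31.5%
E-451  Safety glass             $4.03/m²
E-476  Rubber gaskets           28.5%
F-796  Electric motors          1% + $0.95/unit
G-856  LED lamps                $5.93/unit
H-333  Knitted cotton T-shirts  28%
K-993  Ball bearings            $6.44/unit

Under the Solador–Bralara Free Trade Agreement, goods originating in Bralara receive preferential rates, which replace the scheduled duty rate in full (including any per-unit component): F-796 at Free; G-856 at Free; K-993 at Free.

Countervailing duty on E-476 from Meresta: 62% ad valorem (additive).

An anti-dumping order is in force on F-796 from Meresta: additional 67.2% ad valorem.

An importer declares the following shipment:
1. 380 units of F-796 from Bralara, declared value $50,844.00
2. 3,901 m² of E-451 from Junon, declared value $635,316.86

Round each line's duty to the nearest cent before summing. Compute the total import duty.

$15,721.03

Line 1 (F-796, Bralara, 380 units, $50,844.00):
Base rate for F-796 is 1% + $0.95/unit.
Origin Bralara qualifies under the Solador–Bralara agreement and F-796 is covered: preferential rate Free applies instead.
The additional-duty order on F-796 targets Meresta, not Bralara; it does not apply.
Duty = $50,844.00 × 0% = $0.00.
Line 2 (E-451, Junon, 3,901 m², $635,316.86):
Base rate for E-451 is $4.03/m².
Duty = 3,901 × $4.03 = $15,721.03.
Total = $0.00 + $15,721.03 = $15,721.03.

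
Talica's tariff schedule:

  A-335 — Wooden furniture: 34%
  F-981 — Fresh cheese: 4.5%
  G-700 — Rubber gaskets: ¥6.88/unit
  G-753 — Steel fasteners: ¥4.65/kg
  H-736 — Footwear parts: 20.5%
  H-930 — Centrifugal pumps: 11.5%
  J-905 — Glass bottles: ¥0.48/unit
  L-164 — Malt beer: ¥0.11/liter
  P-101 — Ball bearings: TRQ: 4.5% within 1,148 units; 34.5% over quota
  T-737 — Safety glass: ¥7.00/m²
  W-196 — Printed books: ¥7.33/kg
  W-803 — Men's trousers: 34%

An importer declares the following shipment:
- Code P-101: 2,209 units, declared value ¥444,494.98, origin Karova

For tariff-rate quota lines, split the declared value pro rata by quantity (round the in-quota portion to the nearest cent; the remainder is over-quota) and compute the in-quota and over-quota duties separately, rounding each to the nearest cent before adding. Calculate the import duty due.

Line 1 (P-101, Karova, 2,209 units, ¥444,494.98):
Code P-101 is under a tariff-rate quota (threshold 1,148 units). In-quota: 1,148 units at 4.5%; over-quota: 1,061 units at 34.5%.
Pro-rata value split: in-quota = ¥444,494.98 × 1,148/2,209 = ¥231,000.56; over-quota = ¥444,494.98 − ¥231,000.56 = ¥213,494.42.
In-quota duty = ¥231,000.56 × 4.5% = ¥10,395.03. Over-quota duty = ¥213,494.42 × 34.5% = ¥73,655.57.
Line duty = ¥10,395.03 + ¥73,655.57 = ¥84,050.60.

¥84,050.60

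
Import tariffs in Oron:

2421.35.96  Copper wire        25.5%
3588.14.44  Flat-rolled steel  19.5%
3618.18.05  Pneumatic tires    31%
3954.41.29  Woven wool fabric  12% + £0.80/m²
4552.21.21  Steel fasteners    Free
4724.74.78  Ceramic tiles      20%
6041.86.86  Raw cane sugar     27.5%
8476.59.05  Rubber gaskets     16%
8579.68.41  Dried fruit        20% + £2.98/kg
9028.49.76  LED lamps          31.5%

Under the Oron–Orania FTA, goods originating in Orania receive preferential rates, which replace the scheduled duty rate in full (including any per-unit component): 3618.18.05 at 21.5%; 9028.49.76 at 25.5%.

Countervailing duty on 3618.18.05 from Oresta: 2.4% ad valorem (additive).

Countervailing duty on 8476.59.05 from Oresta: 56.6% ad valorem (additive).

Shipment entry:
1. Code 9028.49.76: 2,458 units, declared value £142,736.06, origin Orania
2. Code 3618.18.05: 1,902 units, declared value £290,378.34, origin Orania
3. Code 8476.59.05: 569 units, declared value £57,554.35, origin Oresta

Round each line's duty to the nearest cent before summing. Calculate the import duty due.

Line 1 (9028.49.76, Orania, 2,458 units, £142,736.06):
Base rate for 9028.49.76 is 31.5%.
Origin Orania qualifies under the Oron–Orania agreement and 9028.49.76 is covered: preferential rate 25.5% applies instead.
Duty = £142,736.06 × 25.5% = £36,397.70.
Line 2 (3618.18.05, Orania, 1,902 units, £290,378.34):
Base rate for 3618.18.05 is 31%.
Origin Orania qualifies under the Oron–Orania agreement and 3618.18.05 is covered: preferential rate 21.5% applies instead.
The additional-duty order on 3618.18.05 targets Oresta, not Orania; it does not apply.
Duty = £290,378.34 × 21.5% = £62,431.34.
Line 3 (8476.59.05, Oresta, 569 units, £57,554.35):
Base rate for 8476.59.05 is 16%.
Additional duty on 8476.59.05 from Oresta: +56.6%. Applied ad valorem rate: 16% + 56.6% = 72.6%.
Duty = £57,554.35 × 72.6% = £41,784.46.
Total = £36,397.70 + £62,431.34 + £41,784.46 = £140,613.50.

£140,613.50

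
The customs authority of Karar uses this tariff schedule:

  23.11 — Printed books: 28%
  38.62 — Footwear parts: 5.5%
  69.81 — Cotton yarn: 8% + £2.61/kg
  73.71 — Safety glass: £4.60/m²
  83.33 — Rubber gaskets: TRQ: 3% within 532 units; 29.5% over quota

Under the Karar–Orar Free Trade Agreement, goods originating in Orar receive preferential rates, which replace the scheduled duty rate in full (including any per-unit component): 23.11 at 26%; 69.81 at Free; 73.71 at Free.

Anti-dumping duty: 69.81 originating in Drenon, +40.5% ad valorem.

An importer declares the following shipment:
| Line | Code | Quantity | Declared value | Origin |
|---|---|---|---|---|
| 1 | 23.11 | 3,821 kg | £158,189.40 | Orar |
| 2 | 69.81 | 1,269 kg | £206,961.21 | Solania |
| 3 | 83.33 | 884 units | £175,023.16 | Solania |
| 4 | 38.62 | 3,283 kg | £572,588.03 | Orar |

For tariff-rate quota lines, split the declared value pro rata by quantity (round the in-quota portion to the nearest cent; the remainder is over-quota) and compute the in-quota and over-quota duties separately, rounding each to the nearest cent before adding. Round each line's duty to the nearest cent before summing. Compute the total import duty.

Line 1 (23.11, Orar, 3,821 kg, £158,189.40):
Base rate for 23.11 is 28%.
Origin Orar qualifies under the Karar–Orar agreement and 23.11 is covered: preferential rate 26% applies instead.
Duty = £158,189.40 × 26% = £41,129.24.
Line 2 (69.81, Solania, 1,269 kg, £206,961.21):
Base rate for 69.81 is 8% + £2.61/kg.
69.81 has an FTA preferential rate, but origin Solania is not Orar; base rate stands.
The additional-duty order on 69.81 targets Drenon, not Solania; it does not apply.
Duty = £206,961.21 × 8% + 1,269 × £2.61 = £19,868.99.
Line 3 (83.33, Solania, 884 units, £175,023.16):
Code 83.33 is under a tariff-rate quota (threshold 532 units). In-quota: 532 units at 3%; over-quota: 352 units at 29.5%.
Pro-rata value split: in-quota = £175,023.16 × 532/884 = £105,330.68; over-quota = £175,023.16 − £105,330.68 = £69,692.48.
In-quota duty = £105,330.68 × 3% = £3,159.92. Over-quota duty = £69,692.48 × 29.5% = £20,559.28.
Line duty = £3,159.92 + £20,559.28 = £23,719.20.
Line 4 (38.62, Orar, 3,283 kg, £572,588.03):
Base rate for 38.62 is 5.5%.
Origin Orar is the FTA partner but 38.62 is not on the preference list; base rate stands.
Duty = £572,588.03 × 5.5% = £31,492.34.
Total = £41,129.24 + £19,868.99 + £23,719.20 + £31,492.34 = £116,209.77.

£116,209.77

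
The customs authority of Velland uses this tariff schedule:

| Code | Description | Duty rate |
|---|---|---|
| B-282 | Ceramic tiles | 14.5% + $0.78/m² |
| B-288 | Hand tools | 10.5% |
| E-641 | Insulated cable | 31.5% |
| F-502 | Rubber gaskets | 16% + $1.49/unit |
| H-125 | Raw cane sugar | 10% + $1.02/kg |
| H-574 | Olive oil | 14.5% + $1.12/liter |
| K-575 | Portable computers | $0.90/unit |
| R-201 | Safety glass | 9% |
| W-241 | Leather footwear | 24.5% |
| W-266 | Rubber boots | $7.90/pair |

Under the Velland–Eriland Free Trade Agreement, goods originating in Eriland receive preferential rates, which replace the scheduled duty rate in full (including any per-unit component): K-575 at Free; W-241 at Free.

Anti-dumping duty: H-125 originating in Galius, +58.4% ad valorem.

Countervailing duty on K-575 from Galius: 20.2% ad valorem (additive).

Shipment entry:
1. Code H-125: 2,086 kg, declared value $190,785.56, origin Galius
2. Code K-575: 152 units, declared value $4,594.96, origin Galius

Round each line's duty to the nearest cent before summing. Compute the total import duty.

Line 1 (H-125, Galius, 2,086 kg, $190,785.56):
Base rate for H-125 is 10% + $1.02/kg.
Additional duty on H-125 from Galius: +58.4%. Applied ad valorem rate: 10% + 58.4% = 68.4%.
Duty = $190,785.56 × 68.4% + 2,086 × $1.02 = $132,625.04.
Line 2 (K-575, Galius, 152 units, $4,594.96):
Base rate for K-575 is $0.90/unit.
K-575 has an FTA preferential rate, but origin Galius is not Eriland; base rate stands.
Additional duty on K-575 from Galius: +20.2% ad valorem. Applied ad valorem rate = 20.2%.
Duty = $4,594.96 × 20.2% + 152 × $0.90 = $1,064.98.
Total = $132,625.04 + $1,064.98 = $133,690.02.

$133,690.02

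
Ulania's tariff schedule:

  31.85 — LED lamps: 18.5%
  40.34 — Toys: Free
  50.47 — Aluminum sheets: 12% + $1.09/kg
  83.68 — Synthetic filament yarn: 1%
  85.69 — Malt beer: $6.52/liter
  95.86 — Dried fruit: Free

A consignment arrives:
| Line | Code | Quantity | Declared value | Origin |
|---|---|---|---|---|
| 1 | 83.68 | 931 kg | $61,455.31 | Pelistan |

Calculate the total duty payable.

$614.55

Line 1 (83.68, Pelistan, 931 kg, $61,455.31):
Base rate for 83.68 is 1%.
Duty = $61,455.31 × 1% = $614.55.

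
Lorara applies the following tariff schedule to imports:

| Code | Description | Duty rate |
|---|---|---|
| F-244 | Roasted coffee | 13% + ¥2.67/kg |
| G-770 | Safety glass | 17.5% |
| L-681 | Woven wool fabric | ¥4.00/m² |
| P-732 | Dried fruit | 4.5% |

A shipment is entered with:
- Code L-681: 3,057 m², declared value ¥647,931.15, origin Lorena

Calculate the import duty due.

¥12,228.00

Line 1 (L-681, Lorena, 3,057 m², ¥647,931.15):
Base rate for L-681 is ¥4.00/m².
Duty = 3,057 × ¥4.00 = ¥12,228.00.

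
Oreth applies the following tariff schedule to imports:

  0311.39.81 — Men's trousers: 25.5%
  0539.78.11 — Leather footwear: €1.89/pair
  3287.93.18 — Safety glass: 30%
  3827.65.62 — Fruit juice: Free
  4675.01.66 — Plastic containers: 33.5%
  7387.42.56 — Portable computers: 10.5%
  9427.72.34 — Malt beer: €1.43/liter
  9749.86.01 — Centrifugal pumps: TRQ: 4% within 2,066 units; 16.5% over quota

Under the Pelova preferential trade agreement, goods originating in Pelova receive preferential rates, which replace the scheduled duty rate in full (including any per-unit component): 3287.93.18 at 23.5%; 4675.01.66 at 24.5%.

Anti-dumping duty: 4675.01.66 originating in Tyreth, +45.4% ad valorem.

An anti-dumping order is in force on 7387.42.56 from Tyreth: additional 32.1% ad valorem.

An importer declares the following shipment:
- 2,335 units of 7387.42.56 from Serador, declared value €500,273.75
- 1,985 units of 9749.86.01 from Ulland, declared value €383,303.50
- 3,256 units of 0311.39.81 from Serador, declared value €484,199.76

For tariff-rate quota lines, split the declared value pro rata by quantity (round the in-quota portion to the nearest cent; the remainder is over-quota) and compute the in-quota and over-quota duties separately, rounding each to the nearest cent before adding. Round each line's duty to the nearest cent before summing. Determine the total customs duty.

Line 1 (7387.42.56, Serador, 2,335 units, €500,273.75):
Base rate for 7387.42.56 is 10.5%.
The additional-duty order on 7387.42.56 targets Tyreth, not Serador; it does not apply.
Duty = €500,273.75 × 10.5% = €52,528.74.
Line 2 (9749.86.01, Ulland, 1,985 units, €383,303.50):
Code 9749.86.01 is under a tariff-rate quota (threshold 2,066 units). Quantity 1,985 units is within the quota, so the in-quota rate 4% applies to the full value.
Duty = €383,303.50 × 4% = €15,332.14.
Line 3 (0311.39.81, Serador, 3,256 units, €484,199.76):
Base rate for 0311.39.81 is 25.5%.
Duty = €484,199.76 × 25.5% = €123,470.94.
Total = €52,528.74 + €15,332.14 + €123,470.94 = €191,331.82.

€191,331.82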